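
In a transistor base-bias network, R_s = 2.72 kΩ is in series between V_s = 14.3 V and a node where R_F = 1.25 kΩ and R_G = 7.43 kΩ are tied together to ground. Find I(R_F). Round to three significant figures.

I ≈ 3.23 mA

Parallel bank: R_p = 1/(1/1.25 + 1/7.43) = 1.070 kΩ.
Node voltage V_A = V_s · R_p/(R_s + R_p) = 14.3 × 0.2823 = 4.037 V.
I(R_F) = V_A / R_F = 4.037/1.25 = 3.230 mA.
(Check via current divider: I_total = 3.773 mA; share G_k/ΣG = 0.8560 → same result.)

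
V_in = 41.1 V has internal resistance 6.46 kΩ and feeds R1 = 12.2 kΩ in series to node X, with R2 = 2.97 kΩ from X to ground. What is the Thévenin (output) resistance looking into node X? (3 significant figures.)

R_th ≈ 2.56 kΩ

R1' = 6.46 + 12.2 = 18.66 kΩ (source resistance + R1).
Zeroing V_in shorts the top of R1' to ground, so R_th = R1' ‖ R2 = 2.562 kΩ.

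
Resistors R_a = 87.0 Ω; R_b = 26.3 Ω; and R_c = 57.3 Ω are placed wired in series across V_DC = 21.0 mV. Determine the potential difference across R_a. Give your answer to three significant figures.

V ≈ 10.7 mV

ΣR = 87.0 + 26.3 + 57.3 = 170.6 Ω.
Voltage divider: V = V_DC · (87.00 / 170.6) = 21.0 × 0.5100 = 10.71 mV.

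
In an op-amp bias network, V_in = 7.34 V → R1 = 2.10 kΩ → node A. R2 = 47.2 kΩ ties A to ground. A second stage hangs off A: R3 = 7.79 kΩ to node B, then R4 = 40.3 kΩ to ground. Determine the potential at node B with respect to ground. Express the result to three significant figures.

V_B ≈ 5.65 V

The second stage (R3 + R4 = 48.09 kΩ) loads node A in parallel with R2.
Effective lower resistance at A: R2 ‖ 48.09 = 23.82 kΩ.
So V_A = 7.34 × 0.9190 = 6.745 V.
Stage 2 is unloaded, so V_B = V_A · R4/(R3+R4) = 6.745 × 40.3/48.09 = 5.653 V.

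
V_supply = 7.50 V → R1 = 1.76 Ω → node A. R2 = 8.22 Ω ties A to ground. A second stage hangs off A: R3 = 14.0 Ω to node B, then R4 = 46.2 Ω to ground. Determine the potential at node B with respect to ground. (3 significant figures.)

V_B ≈ 4.63 V

Node A sees R2 in parallel with the series input of stage 2, R3 + R4 = 60.20 Ω.
Effective lower resistance at A: R2 ‖ 60.20 = 7.232 Ω.
First divider: V_A = V_supply · 7.232/(1.76 + 7.232) = 6.032 V.
Stage 2 is unloaded, so V_B = V_A · R4/(R3+R4) = 6.032 × 46.2/60.20 = 4.629 V.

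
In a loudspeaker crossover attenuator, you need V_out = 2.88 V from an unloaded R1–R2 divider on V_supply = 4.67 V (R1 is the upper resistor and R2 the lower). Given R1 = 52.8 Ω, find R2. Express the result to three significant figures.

R2 ≈ 85.0 Ω

The divider ratio is R2/(R1+R2) = 2.88/4.67 = 0.6167.
Rearranging, R2 = R1·k/(1−k) = 52.8 × 1.609 = 84.95 Ω.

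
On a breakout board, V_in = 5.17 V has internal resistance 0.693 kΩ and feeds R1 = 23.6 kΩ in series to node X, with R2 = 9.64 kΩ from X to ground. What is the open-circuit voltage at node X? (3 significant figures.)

V_th ≈ 1.47 V

R1' = 0.693 + 23.6 = 24.29 kΩ (source resistance + R1).
V_th is the unloaded tap voltage: V_in · R2/(R1'+R2) = 5.17 × 0.2841 = 1.469 V.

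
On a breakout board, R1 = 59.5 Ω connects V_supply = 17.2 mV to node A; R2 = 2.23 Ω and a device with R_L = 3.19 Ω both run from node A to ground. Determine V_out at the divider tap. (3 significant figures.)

The load sits in parallel with R2, giving an effective lower resistance R2' = R2·R_L/(R2+R_L) = 1.312 Ω.
Now apply the divider: V_out = 17.2 × 0.02158 = 0.3712 mV.

V_out ≈ 0.371 mV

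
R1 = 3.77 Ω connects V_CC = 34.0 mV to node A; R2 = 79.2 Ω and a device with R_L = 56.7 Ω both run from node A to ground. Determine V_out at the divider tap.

First combine the lower leg with the load: R2 ‖ R_L = 33.04 Ω.
Then V_out = V_CC · R2'/(R1 + R2') = 34.0 × 33.04/36.81 = 30.52 mV.
(Unloaded it would be 32.5 mV; the load pulls it down.)

V_out ≈ 30.5 mV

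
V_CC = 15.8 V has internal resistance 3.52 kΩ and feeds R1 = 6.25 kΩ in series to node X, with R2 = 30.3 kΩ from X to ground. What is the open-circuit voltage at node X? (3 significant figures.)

V_th ≈ 11.9 V

R1' = 3.52 + 6.25 = 9.770 kΩ (source resistance + R1).
Open-circuit (no load on X): V_th = V_CC · R2/(R1' + R2) = 15.8 × 30.3/(9.770 + 30.3) = 11.95 V.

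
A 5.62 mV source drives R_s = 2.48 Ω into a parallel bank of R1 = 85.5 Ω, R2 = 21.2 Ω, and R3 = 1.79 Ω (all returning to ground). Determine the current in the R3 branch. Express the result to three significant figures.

Combine the parallel branches: R_p = (1/85.5 + 1/21.2 + 1/1.79)⁻¹ = 1.619 Ω.
V_A by voltage divider: V_A = 5.62 × 1.619/(2.48 + 1.619) = 2.220 mV.
I(R3) = V_A / R3 = 2.220/1.79 = 1.240 mA.

I ≈ 1.24 mA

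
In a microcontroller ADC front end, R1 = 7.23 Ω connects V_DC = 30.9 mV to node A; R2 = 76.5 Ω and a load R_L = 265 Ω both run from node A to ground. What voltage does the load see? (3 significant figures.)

V_out ≈ 27.5 mV

R2 ‖ R_L = (76.5 × 265)/(76.5 + 265) = 59.36 Ω.
Voltage divider with the loaded lower leg: V_out = 30.9 × 59.36/(7.23 + 59.36) = 30.9 × 0.8914 = 27.55 mV.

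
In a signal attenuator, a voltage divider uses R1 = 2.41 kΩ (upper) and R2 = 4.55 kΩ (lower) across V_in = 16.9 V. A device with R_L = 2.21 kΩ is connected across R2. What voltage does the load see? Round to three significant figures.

R2 ‖ R_L = (4.55 × 2.21)/(4.55 + 2.21) = 1.487 kΩ.
Voltage divider with the loaded lower leg: V_out = 16.9 × 1.487/(2.41 + 1.487) = 16.9 × 0.3817 = 6.450 V.
(Unloaded it would be 11.0 V; the load pulls it down.)

V_out ≈ 6.45 V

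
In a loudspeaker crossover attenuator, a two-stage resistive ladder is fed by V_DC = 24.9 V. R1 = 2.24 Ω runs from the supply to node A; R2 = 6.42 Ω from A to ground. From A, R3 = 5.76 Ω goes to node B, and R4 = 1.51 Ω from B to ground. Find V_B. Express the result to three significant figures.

Looking into the second stage from A: R3 + R4 = 7.270 Ω appears in parallel with R2.
R2 ‖ (R3+R4) = 3.409 Ω.
So V_A = 24.9 × 0.6035 = 15.03 V.
Stage 2 is unloaded, so V_B = V_A · R4/(R3+R4) = 15.03 × 1.51/7.270 = 3.121 V.

V_B ≈ 3.12 V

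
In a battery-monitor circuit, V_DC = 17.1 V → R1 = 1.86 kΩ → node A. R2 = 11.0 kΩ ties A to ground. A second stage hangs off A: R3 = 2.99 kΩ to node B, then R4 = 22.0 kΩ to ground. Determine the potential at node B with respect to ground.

Node A sees R2 in parallel with the series input of stage 2, R3 + R4 = 24.99 kΩ.
Effective lower resistance at A: R2 ‖ 24.99 = 7.638 kΩ.
So V_A = 17.1 × 0.8042 = 13.75 V.
Then the unloaded second divider: V_B = V_A × R4/(R3+R4) = 13.75 × 0.8804 = 12.11 V.

V_B ≈ 12.1 V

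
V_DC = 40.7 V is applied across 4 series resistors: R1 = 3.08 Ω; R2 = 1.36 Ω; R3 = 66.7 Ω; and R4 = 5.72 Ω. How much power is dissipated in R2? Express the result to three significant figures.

P ≈ 0.381 W

ΣR = 76.86 Ω → I = 40.7/76.86 = 0.5295 A.
V(R2) = I·R = 0.7202 V; P = V·I = 0.7202 × 0.5295 = 0.3814 W.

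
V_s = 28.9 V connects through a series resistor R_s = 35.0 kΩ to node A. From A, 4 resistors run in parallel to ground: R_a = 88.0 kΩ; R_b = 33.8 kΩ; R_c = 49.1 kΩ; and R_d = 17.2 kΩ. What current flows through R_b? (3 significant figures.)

Parallel bank: R_p = 1/(1/88.0 + 1/33.8 + 1/49.1 + 1/17.2) = 8.371 kΩ.
Node voltage V_A = V_s · R_p/(R_s + R_p) = 28.9 × 0.1930 = 5.578 V.
Branch current I = V_A/R_b = 5.578/33.8 = 0.1650 mA.

I ≈ 0.165 mA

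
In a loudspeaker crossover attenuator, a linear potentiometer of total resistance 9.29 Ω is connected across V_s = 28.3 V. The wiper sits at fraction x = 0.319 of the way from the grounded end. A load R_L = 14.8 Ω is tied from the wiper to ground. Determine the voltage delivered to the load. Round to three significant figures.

The pot divides into 6.326 Ω above the wiper and 2.964 Ω below.
R_L loads the lower segment: effective lower R = 2.469 Ω.
V_out = 28.3 × 2.469/(6.326 + 2.469) = 7.944 V.

V_out ≈ 7.94 V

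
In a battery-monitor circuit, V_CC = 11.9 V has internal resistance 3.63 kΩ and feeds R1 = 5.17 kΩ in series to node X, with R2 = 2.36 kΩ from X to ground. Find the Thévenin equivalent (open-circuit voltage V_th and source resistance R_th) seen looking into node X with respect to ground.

V_th ≈ 2.52 V, R_th ≈ 1.86 kΩ

R1' = 3.63 + 5.17 = 8.800 kΩ (source resistance + R1).
V_th is the unloaded tap voltage: V_CC · R2/(R1'+R2) = 11.9 × 0.2115 = 2.516 V.
With V_CC suppressed (replaced by a short), R_th = R1' ‖ R2 = (8.800 × 2.36)/(8.800 + 2.36) = 1.861 kΩ.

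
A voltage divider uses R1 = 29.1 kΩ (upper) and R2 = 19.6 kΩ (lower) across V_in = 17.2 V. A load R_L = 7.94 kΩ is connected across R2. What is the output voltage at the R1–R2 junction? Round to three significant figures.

V_out ≈ 2.80 V

R2 ‖ R_L = (19.6 × 7.94)/(19.6 + 7.94) = 5.651 kΩ.
Voltage divider with the loaded lower leg: V_out = 17.2 × 5.651/(29.1 + 5.651) = 17.2 × 0.1626 = 2.797 V.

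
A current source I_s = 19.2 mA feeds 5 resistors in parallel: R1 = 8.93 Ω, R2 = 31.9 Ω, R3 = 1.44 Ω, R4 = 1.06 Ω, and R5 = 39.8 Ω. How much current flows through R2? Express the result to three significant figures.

ΣG = 1/8.93 + 1/31.9 + 1/1.44 + 1/1.06 + 1/39.8 = 1.806.
By the current-divider rule, I = I_s · G_k/ΣG = 19.2 × 0.01735 = 0.3332 mA.

I ≈ 0.333 mA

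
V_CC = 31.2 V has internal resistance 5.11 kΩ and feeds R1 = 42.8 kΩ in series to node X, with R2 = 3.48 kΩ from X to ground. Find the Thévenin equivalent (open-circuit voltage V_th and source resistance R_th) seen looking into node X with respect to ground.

V_th ≈ 2.11 V, R_th ≈ 3.24 kΩ

R1' = 5.11 + 42.8 = 47.91 kΩ (source resistance + R1).
V_th is the unloaded tap voltage: V_CC · R2/(R1'+R2) = 31.2 × 0.06772 = 2.113 V.
With V_CC suppressed (replaced by a short), R_th = R1' ‖ R2 = (47.91 × 3.48)/(47.91 + 3.48) = 3.244 kΩ.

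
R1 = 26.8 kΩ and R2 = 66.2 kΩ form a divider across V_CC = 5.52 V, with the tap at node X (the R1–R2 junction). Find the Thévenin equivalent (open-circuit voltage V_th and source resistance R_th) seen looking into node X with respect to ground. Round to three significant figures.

V_th ≈ 3.93 V, R_th ≈ 19.1 kΩ

V_th is the unloaded tap voltage: V_CC · R2/(R1+R2) = 5.52 × 0.7118 = 3.929 V.
Looking into X with the source shorted: R_th = R1·R2/(R1+R2) = 26.80 × 66.2/93.00 = 19.08 kΩ.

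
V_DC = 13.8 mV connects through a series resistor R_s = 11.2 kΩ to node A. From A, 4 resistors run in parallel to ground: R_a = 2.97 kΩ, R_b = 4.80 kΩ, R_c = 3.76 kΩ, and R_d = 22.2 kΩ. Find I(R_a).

Combine the parallel branches: R_p = (1/2.97 + 1/4.80 + 1/3.76 + 1/22.2)⁻¹ = 1.168 kΩ.
Node voltage V_A = V_DC · R_p/(R_s + R_p) = 13.8 × 0.09445 = 1.303 mV.
I(R_a) = V_A / R_a = 1.303/2.97 = 0.4389 µA.

I ≈ 0.439 µA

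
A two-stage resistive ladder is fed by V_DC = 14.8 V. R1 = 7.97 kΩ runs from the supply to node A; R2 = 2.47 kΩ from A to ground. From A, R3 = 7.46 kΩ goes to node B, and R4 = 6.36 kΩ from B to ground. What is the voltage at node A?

V_A ≈ 3.08 V

Node A sees R2 in parallel with the series input of stage 2, R3 + R4 = 13.82 kΩ.
Effective lower resistance at A: R2 ‖ 13.82 = 2.095 kΩ.
V_A = 14.8 × 2.095/(7.97 + 2.095) = 3.081 V.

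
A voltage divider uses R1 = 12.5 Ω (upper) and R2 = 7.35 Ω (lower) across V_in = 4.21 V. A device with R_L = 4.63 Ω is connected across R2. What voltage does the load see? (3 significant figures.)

V_out ≈ 0.780 V

First combine the lower leg with the load: R2 ‖ R_L = 2.841 Ω.
Now apply the divider: V_out = 4.21 × 0.1852 = 0.7796 V.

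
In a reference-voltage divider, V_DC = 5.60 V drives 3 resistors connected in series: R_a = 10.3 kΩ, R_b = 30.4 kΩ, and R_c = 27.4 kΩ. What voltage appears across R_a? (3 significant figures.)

ΣR = 10.3 + 30.4 + 27.4 = 68.10 kΩ.
By the voltage-divider rule, V = 5.60 × 10.30/68.10 = 0.8470 V.

V ≈ 0.847 V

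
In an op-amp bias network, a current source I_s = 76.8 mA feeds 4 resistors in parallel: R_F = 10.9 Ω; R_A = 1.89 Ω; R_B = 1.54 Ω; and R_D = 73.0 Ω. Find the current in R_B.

Conductances: ΣG = 1/10.9 + 1/1.89 + 1/1.54 + 1/73.0 = 1.284 (1/Ω).
Current divider: I(R_B) = I_s · G_k/ΣG = 76.8 × (0.6494/1.284) = 76.8 × 0.5058 = 38.84 mA.

I ≈ 38.8 mA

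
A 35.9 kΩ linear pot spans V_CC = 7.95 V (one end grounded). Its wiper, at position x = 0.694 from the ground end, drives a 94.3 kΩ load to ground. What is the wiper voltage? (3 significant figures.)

The pot divides into 10.99 kΩ above the wiper and 24.91 kΩ below.
Lower segment in parallel with the load: 24.91 ‖ 94.3 = 19.71 kΩ.
V_out = 7.95 × 19.71/(10.99 + 19.71) = 5.105 V.
(Unloaded: V_out = x·V_CC = 5.52 V.)

V_out ≈ 5.10 V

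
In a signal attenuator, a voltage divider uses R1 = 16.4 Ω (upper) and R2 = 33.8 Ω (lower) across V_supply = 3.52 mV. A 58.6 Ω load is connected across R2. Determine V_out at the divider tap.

R2 ‖ R_L = (33.8 × 58.6)/(33.8 + 58.6) = 21.44 Ω.
Then V_out = V_supply · R2'/(R1 + R2') = 3.52 × 21.44/37.84 = 1.994 mV.

V_out ≈ 1.99 mV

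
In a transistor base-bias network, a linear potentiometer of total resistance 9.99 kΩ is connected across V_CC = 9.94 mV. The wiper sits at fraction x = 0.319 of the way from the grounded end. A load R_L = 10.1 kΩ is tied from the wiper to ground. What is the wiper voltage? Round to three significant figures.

V_out ≈ 2.61 mV

Lower segment x·R_p = 3.187 kΩ; upper segment (1−x)·R_p = 6.803 kΩ.
Lower segment in parallel with the load: 3.187 ‖ 10.1 = 2.422 kΩ.
V_out = 9.94 × 2.422/(6.803 + 2.422) = 2.610 mV.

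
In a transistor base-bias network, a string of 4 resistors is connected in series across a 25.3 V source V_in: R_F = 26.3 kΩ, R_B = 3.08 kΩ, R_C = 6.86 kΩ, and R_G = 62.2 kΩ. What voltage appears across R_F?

V ≈ 6.76 V

Series total: ΣR = 26.3 + 3.08 + 6.86 + 62.2 = 98.44 kΩ.
V = V_in · R/ΣR = 25.3 × 0.2672 = 6.759 V.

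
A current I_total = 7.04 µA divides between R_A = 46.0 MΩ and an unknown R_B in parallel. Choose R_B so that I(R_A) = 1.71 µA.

The fraction through R_A equals R_B/(R_A+R_B).
With f = 0.2429, R_B = R_A · f/(1−f) = 46.0 × 0.3208 = 14.76 MΩ.

R_B ≈ 14.8 MΩ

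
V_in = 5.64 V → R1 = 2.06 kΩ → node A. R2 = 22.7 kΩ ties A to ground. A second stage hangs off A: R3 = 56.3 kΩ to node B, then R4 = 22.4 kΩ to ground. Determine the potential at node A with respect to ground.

Node A sees R2 in parallel with the series input of stage 2, R3 + R4 = 78.70 kΩ.
R2 ‖ (R3+R4) = 17.62 kΩ.
V_A = 5.64 × 17.62/(2.06 + 17.62) = 5.050 V.

V_A ≈ 5.05 V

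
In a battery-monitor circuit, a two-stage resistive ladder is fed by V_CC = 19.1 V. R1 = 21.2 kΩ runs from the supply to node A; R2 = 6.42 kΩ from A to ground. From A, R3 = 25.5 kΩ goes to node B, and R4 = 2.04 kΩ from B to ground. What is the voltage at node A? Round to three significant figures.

The second stage (R3 + R4 = 27.54 kΩ) loads node A in parallel with R2.
Effective lower resistance at A: R2 ‖ 27.54 = 5.206 kΩ.
V_A = 19.1 × 5.206/(21.2 + 5.206) = 3.766 V.

V_A ≈ 3.77 V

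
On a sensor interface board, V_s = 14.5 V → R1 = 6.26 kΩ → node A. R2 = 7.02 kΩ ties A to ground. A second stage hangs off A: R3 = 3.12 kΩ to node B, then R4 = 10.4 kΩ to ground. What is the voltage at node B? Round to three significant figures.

Node A sees R2 in parallel with the series input of stage 2, R3 + R4 = 13.52 kΩ.
Effective lower resistance at A: R2 ‖ 13.52 = 4.621 kΩ.
First divider: V_A = V_s · 4.621/(6.26 + 4.621) = 6.158 V.
Stage 2 is unloaded, so V_B = V_A · R4/(R3+R4) = 6.158 × 10.4/13.52 = 4.737 V.

V_B ≈ 4.74 V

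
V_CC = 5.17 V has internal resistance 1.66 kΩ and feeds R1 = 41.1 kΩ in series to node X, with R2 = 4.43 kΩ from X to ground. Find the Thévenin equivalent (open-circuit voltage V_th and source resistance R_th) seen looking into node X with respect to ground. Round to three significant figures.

V_th ≈ 0.485 V, R_th ≈ 4.01 kΩ

R1' = 1.66 + 41.1 = 42.76 kΩ (source resistance + R1).
V_th is the unloaded tap voltage: V_CC · R2/(R1'+R2) = 5.17 × 0.09388 = 0.4853 V.
With V_CC suppressed (replaced by a short), R_th = R1' ‖ R2 = (42.76 × 4.43)/(42.76 + 4.43) = 4.014 kΩ.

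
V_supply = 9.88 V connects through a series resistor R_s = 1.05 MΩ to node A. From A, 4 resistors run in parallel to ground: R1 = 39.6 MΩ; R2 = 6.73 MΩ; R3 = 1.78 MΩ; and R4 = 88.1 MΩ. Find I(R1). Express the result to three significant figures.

I ≈ 0.140 µA

Equivalent of the parallel group: R_p = 1.339 MΩ.
V_A by voltage divider: V_A = 9.88 × 1.339/(1.05 + 1.339) = 5.537 V.
I(R1) = V_A / R1 = 5.537/39.6 = 0.1398 µA.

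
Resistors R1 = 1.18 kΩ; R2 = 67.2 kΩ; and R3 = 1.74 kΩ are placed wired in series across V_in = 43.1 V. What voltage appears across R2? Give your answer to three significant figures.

ΣR = 1.18 + 67.2 + 1.74 = 70.12 kΩ.
Voltage divider: V = V_in · (67.20 / 70.12) = 43.1 × 0.9584 = 41.31 V.

V ≈ 41.3 V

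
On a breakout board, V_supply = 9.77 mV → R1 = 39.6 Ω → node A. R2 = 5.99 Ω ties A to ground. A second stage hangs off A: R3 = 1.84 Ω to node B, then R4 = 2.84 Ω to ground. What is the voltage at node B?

Node A sees R2 in parallel with the series input of stage 2, R3 + R4 = 4.680 Ω.
Effective lower resistance at A: R2 ‖ 4.680 = 2.627 Ω.
V_A = 9.77 × 2.627/(39.6 + 2.627) = 0.6079 mV.
Then the unloaded second divider: V_B = V_A × R4/(R3+R4) = 0.6079 × 0.6068 = 0.3689 mV.

V_B ≈ 0.369 mV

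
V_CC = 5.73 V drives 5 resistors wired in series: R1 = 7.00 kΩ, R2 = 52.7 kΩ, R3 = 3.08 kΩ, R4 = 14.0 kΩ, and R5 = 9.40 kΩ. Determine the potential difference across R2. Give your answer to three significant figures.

V ≈ 3.50 V

Series total: ΣR = 7.00 + 52.7 + 3.08 + 14.0 + 9.40 = 86.18 kΩ.
Voltage divider: V = V_CC · (52.70 / 86.18) = 5.73 × 0.6115 = 3.504 V.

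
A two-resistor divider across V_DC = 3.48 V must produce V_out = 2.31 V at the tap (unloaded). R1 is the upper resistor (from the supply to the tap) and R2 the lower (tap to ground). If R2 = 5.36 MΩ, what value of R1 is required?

Required fraction k = V_out/V_DC = 0.6638.
So R1 = R2 · (V_DC/V_out − 1) = 5.36 × (3.48/2.31 − 1) = 5.36 × 0.5065 = 2.715 MΩ.

R1 ≈ 2.71 MΩ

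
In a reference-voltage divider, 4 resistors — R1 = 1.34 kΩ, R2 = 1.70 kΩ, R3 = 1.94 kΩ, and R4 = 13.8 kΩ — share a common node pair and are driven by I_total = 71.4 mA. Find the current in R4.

I ≈ 2.69 mA

Conductances: ΣG = 1/1.34 + 1/1.70 + 1/1.94 + 1/13.8 = 1.922 (1/kΩ).
R4 takes the fraction G_k/ΣG = 0.07246/1.922 = 0.03769, so I = 71.4 × 0.03769 = 2.691 mA.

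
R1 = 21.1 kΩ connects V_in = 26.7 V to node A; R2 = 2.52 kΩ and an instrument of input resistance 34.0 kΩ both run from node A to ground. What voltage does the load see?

V_out ≈ 2.67 V

The load sits in parallel with R2, giving an effective lower resistance R2' = R2·R_L/(R2+R_L) = 2.346 kΩ.
Then V_out = V_in · R2'/(R1 + R2') = 26.7 × 2.346/23.45 = 2.672 V.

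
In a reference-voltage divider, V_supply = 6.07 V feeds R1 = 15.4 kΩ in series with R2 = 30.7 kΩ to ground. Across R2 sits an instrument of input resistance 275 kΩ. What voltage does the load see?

V_out ≈ 3.90 V

R2 ‖ R_L = (30.7 × 275)/(30.7 + 275) = 27.62 kΩ.
Now apply the divider: V_out = 6.07 × 0.6420 = 3.897 V.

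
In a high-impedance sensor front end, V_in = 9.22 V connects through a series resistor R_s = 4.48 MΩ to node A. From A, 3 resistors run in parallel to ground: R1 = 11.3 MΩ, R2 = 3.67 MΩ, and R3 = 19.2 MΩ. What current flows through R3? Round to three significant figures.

Parallel bank: R_p = 1/(1/11.3 + 1/3.67 + 1/19.2) = 2.421 MΩ.
Node voltage V_A = V_in · R_p/(R_s + R_p) = 9.22 × 0.3508 = 3.235 V.
Branch current I = V_A/R3 = 3.235/19.2 = 0.1685 µA.

I ≈ 0.168 µA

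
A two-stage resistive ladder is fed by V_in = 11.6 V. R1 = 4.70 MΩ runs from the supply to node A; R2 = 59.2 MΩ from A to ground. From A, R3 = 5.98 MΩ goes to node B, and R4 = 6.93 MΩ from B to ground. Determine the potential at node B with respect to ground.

Node A sees R2 in parallel with the series input of stage 2, R3 + R4 = 12.91 MΩ.
Effective lower resistance at A: R2 ‖ 12.91 = 10.60 MΩ.
V_A = 11.6 × 10.60/(4.70 + 10.60) = 8.036 V.
Then the unloaded second divider: V_B = V_A × R4/(R3+R4) = 8.036 × 0.5368 = 4.314 V.

V_B ≈ 4.31 V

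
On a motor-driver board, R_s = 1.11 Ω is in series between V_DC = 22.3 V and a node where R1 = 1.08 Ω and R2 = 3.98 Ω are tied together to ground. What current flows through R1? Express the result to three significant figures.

I ≈ 8.95 A

Parallel bank: R_p = 1/(1/1.08 + 1/3.98) = 0.8495 Ω.
V_A = 22.3 × 0.8495/1.959 = 9.668 V.
Branch current I = V_A/R1 = 9.668/1.08 = 8.951 A.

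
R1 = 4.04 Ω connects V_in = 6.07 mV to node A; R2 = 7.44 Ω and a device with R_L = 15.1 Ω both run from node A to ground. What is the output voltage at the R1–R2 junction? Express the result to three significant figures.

First combine the lower leg with the load: R2 ‖ R_L = 4.984 Ω.
Now apply the divider: V_out = 6.07 × 0.5523 = 3.353 mV.
(Unloaded it would be 3.93 mV; the load pulls it down.)

V_out ≈ 3.35 mV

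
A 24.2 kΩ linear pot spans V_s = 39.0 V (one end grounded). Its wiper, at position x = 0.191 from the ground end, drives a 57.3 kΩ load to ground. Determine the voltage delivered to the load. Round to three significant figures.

Split the track: R_lower = x·R_p = 4.622 kΩ, R_upper = (1−x)·R_p = 19.58 kΩ.
Lower segment in parallel with the load: 4.622 ‖ 57.3 = 4.277 kΩ.
V_out = 39.0 × 4.277/(19.58 + 4.277) = 6.993 V.
(Unloaded: V_out = x·V_s = 7.45 V.)

V_out ≈ 6.99 V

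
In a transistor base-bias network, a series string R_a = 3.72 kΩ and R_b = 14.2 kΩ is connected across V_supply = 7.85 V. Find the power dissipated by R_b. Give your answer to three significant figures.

Series current I = V_supply/ΣR = 7.85/17.92 = 0.4381 mA.
P(R_b) = I²·R_b = (0.4381)² × 14.2 = 2.725 mW.

P ≈ 2.72 mW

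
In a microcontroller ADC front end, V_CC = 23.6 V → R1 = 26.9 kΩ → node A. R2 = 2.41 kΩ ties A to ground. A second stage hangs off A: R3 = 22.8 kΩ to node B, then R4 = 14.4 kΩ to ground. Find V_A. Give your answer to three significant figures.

Node A sees R2 in parallel with the series input of stage 2, R3 + R4 = 37.20 kΩ.
R2 ‖ (R3+R4) = 2.263 kΩ.
V_A = 23.6 × 2.263/(26.9 + 2.263) = 1.832 V.

V_A ≈ 1.83 V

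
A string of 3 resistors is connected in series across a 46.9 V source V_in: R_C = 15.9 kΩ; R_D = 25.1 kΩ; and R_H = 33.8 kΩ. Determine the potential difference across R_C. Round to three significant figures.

V ≈ 9.97 V

Total series resistance ΣR = 15.9 + 25.1 + 33.8 = 74.80 kΩ.
By the voltage-divider rule, V = 46.9 × 15.90/74.80 = 9.969 V.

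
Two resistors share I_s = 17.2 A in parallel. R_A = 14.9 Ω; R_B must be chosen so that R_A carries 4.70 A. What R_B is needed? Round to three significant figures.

Two-branch current divider: I_A = I_s · R_B/(R_A + R_B).
4.70/17.2 = R_B/(R_A + R_B) → R_B = R_A · (0.2733)/(1 − 0.2733) = 14.9 × 0.3760 = 5.602 Ω.

R_B ≈ 5.60 Ω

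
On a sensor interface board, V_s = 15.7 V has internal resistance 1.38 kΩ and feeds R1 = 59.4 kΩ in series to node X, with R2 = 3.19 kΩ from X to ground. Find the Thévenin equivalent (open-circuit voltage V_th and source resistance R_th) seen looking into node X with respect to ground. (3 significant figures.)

V_th ≈ 0.783 V, R_th ≈ 3.03 kΩ

R1' = 1.38 + 59.4 = 60.78 kΩ (source resistance + R1).
With X open, the divider is unloaded: V_th = 15.7 × 3.19/63.97 = 0.7829 V.
Zeroing V_s shorts the top of R1' to ground, so R_th = R1' ‖ R2 = 3.031 kΩ.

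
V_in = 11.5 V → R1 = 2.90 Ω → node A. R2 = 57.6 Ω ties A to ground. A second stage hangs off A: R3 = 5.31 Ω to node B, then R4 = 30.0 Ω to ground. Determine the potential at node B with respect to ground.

The second stage (R3 + R4 = 35.31 Ω) loads node A in parallel with R2.
R2 ‖ (R3+R4) = 21.89 Ω.
So V_A = 11.5 × 0.8830 = 10.15 V.
Then the unloaded second divider: V_B = V_A × R4/(R3+R4) = 10.15 × 0.8496 = 8.628 V.

V_B ≈ 8.63 V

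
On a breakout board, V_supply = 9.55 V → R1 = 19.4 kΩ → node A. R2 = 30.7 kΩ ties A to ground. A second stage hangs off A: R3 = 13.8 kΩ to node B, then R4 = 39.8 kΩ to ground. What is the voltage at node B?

V_B ≈ 3.56 V

The second stage (R3 + R4 = 53.60 kΩ) loads node A in parallel with R2.
Effective lower resistance at A: R2 ‖ 53.60 = 19.52 kΩ.
First divider: V_A = V_supply · 19.52/(19.4 + 19.52) = 4.790 V.
V_B = V_A × 0.7425 = 3.557 V.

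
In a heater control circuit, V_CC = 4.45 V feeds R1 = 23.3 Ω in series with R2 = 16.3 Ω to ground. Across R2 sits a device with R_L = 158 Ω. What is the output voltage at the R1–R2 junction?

V_out ≈ 1.73 V

First combine the lower leg with the load: R2 ‖ R_L = 14.78 Ω.
Voltage divider with the loaded lower leg: V_out = 4.45 × 14.78/(23.3 + 14.78) = 4.45 × 0.3881 = 1.727 V.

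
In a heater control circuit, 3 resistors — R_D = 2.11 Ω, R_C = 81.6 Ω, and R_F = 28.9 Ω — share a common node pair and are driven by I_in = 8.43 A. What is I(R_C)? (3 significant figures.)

I ≈ 0.198 A

ΣG = 1/2.11 + 1/81.6 + 1/28.9 = 0.5208.
R_C takes the fraction G_k/ΣG = 0.01225/0.5208 = 0.02353, so I = 8.43 × 0.02353 = 0.1984 A.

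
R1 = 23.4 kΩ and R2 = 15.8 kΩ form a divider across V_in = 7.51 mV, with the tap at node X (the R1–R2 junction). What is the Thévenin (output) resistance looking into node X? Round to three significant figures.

Zeroing V_in shorts the top of R1 to ground, so R_th = R1 ‖ R2 = 9.432 kΩ.

R_th ≈ 9.43 kΩ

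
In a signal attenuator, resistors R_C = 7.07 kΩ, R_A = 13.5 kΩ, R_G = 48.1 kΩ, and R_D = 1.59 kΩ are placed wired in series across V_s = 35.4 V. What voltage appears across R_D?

ΣR = 7.07 + 13.5 + 48.1 + 1.59 = 70.26 kΩ.
V = V_s · R/ΣR = 35.4 × 0.02263 = 0.8011 V.

V ≈ 0.801 V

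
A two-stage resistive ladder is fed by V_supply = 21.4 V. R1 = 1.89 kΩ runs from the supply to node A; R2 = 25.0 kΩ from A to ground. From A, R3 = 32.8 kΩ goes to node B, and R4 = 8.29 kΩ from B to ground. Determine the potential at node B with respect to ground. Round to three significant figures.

The second stage (R3 + R4 = 41.09 kΩ) loads node A in parallel with R2.
Effective lower resistance at A: R2 ‖ 41.09 = 15.54 kΩ.
V_A = 21.4 × 15.54/(1.89 + 15.54) = 19.08 V.
Then the unloaded second divider: V_B = V_A × R4/(R3+R4) = 19.08 × 0.2018 = 3.849 V.

V_B ≈ 3.85 V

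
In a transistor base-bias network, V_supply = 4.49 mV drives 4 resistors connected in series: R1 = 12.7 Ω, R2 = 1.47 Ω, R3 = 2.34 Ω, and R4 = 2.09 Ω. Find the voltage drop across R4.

Series total: ΣR = 12.7 + 1.47 + 2.34 + 2.09 = 18.60 Ω.
By the voltage-divider rule, V = 4.49 × 2.090/18.60 = 0.5045 mV.

V ≈ 0.505 mV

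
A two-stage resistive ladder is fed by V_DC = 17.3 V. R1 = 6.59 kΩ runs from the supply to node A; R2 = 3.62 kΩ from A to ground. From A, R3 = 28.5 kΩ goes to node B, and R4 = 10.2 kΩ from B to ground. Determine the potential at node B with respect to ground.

V_B ≈ 1.52 V

Node A sees R2 in parallel with the series input of stage 2, R3 + R4 = 38.70 kΩ.
Effective lower resistance at A: R2 ‖ 38.70 = 3.310 kΩ.
First divider: V_A = V_DC · 3.310/(6.59 + 3.310) = 5.785 V.
Stage 2 is unloaded, so V_B = V_A · R4/(R3+R4) = 5.785 × 10.2/38.70 = 1.525 V.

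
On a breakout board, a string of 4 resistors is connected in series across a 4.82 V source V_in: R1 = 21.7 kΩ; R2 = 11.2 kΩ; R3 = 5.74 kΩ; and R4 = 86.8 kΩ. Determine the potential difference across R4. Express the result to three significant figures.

V ≈ 3.34 V

Series total: ΣR = 21.7 + 11.2 + 5.74 + 86.8 = 125.4 kΩ.
By the voltage-divider rule, V = 4.82 × 86.80/125.4 = 3.335 V.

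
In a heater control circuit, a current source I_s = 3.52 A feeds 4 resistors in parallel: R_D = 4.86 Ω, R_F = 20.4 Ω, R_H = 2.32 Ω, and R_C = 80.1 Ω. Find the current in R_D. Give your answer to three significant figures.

ΣG = 1/4.86 + 1/20.4 + 1/2.32 + 1/80.1 = 0.6983.
By the current-divider rule, I = I_s · G_k/ΣG = 3.52 × 0.2947 = 1.037 A.

I ≈ 1.04 A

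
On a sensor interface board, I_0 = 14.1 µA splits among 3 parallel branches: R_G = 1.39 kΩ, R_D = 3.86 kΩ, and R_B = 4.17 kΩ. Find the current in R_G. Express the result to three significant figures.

I ≈ 8.33 µA

Conductances: ΣG = 1/1.39 + 1/3.86 + 1/4.17 = 1.218 (1/kΩ).
By the current-divider rule, I = I_0 · G_k/ΣG = 14.1 × 0.5905 = 8.326 µA.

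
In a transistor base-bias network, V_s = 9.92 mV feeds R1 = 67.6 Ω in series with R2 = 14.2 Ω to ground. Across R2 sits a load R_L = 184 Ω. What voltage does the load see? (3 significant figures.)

V_out ≈ 1.62 mV

The load sits in parallel with R2, giving an effective lower resistance R2' = R2·R_L/(R2+R_L) = 13.18 Ω.
Then V_out = V_s · R2'/(R1 + R2') = 9.92 × 13.18/80.78 = 1.619 mV.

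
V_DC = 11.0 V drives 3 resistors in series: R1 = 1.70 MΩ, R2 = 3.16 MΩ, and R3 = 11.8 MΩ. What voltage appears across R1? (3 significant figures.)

Series total: ΣR = 1.70 + 3.16 + 11.8 = 16.66 MΩ.
V = V_DC · R/ΣR = 11.0 × 0.1020 = 1.122 V.

V ≈ 1.12 V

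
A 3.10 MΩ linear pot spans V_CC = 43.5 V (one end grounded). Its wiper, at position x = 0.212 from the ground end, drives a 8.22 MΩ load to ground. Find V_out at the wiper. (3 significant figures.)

Lower segment x·R_p = 0.6572 MΩ; upper segment (1−x)·R_p = 2.443 MΩ.
Lower segment in parallel with the load: 0.6572 ‖ 8.22 = 0.6085 MΩ.
Loaded-divider output: V_out = 43.5 × 0.1994 = 8.675 V.

V_out ≈ 8.68 V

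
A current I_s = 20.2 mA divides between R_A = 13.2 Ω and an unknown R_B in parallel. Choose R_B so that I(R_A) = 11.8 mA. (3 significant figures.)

R_B ≈ 18.5 Ω

In a two-way split, I_A/I_s = R_B/(R_A + R_B).
With f = 0.5842, R_B = R_A · f/(1−f) = 13.2 × 1.405 = 18.54 Ω.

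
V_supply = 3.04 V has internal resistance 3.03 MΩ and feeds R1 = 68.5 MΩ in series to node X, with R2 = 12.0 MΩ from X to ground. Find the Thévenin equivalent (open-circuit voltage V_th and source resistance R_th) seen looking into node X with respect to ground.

V_th ≈ 0.437 V, R_th ≈ 10.3 MΩ

R1' = 3.03 + 68.5 = 71.53 MΩ (source resistance + R1).
With X open, the divider is unloaded: V_th = 3.04 × 12.0/83.53 = 0.4367 V.
With V_supply suppressed (replaced by a short), R_th = R1' ‖ R2 = (71.53 × 12.0)/(71.53 + 12.0) = 10.28 MΩ.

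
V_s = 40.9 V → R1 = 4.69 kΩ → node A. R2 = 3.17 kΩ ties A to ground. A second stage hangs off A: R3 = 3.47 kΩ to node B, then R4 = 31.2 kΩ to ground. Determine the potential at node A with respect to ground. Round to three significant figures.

V_A ≈ 15.6 V

Looking into the second stage from A: R3 + R4 = 34.67 kΩ appears in parallel with R2.
Effective lower resistance at A: R2 ‖ 34.67 = 2.904 kΩ.
First divider: V_A = V_s · 2.904/(4.69 + 2.904) = 15.64 V.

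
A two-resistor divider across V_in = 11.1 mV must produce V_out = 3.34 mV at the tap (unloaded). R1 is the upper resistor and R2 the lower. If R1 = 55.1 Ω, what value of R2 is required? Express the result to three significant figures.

The divider ratio is R2/(R1+R2) = 3.34/11.1 = 0.3009.
R2 = R1 · 0.3009/(1 − 0.3009) = 23.72 Ω.

R2 ≈ 23.7 Ω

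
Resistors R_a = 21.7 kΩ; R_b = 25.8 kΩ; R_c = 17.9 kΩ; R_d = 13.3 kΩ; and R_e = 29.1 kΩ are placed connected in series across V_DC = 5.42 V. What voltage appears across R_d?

Total series resistance ΣR = 21.7 + 25.8 + 17.9 + 13.3 + 29.1 = 107.8 kΩ.
Voltage divider: V = V_DC · (13.30 / 107.8) = 5.42 × 0.1234 = 0.6687 V.

V ≈ 0.669 V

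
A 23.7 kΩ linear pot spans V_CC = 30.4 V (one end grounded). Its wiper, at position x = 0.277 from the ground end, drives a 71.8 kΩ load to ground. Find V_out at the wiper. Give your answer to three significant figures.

Split the track: R_lower = x·R_p = 6.565 kΩ, R_upper = (1−x)·R_p = 17.14 kΩ.
(x·R_p) ‖ R_L = 6.015 kΩ.
Then V_out = V_CC · 6.015/(17.14 + 6.015) = 7.899 V.
(Unloaded: V_out = x·V_CC = 8.42 V.)

V_out ≈ 7.90 V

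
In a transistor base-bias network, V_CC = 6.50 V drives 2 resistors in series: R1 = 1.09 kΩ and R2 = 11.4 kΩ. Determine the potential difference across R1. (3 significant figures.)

Total series resistance ΣR = 1.09 + 11.4 = 12.49 kΩ.
By the voltage-divider rule, V = 6.50 × 1.090/12.49 = 0.5673 V.

V ≈ 0.567 V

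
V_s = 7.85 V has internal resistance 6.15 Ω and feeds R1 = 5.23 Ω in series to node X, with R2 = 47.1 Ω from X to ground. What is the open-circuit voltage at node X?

V_th ≈ 6.32 V

R1' = 6.15 + 5.23 = 11.38 Ω (source resistance + R1).
Open-circuit (no load on X): V_th = V_s · R2/(R1' + R2) = 7.85 × 47.1/(11.38 + 47.1) = 6.322 V.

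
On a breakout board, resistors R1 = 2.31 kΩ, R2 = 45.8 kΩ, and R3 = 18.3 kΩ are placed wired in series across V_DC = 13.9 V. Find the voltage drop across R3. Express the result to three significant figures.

V ≈ 3.83 V

Series total: ΣR = 2.31 + 45.8 + 18.3 = 66.41 kΩ.
Voltage divider: V = V_DC · (18.30 / 66.41) = 13.9 × 0.2756 = 3.830 V.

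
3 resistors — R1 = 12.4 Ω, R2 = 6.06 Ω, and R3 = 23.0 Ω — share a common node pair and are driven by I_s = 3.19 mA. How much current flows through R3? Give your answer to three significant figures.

I ≈ 0.480 mA

Conductances: ΣG = 1/12.4 + 1/6.06 + 1/23.0 = 0.2891 (1/Ω).
Current divider: I(R3) = I_s · G_k/ΣG = 3.19 × (0.04348/0.2891) = 3.19 × 0.1504 = 0.4797 mA.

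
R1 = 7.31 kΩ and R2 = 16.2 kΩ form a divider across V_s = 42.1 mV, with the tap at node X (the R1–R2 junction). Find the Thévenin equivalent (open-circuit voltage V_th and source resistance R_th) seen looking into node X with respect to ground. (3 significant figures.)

Open-circuit (no load on X): V_th = V_s · R2/(R1 + R2) = 42.1 × 16.2/(7.310 + 16.2) = 29.01 mV.
With V_s suppressed (replaced by a short), R_th = R1 ‖ R2 = (7.310 × 16.2)/(7.310 + 16.2) = 5.037 kΩ.

V_th ≈ 29.0 mV, R_th ≈ 5.04 kΩ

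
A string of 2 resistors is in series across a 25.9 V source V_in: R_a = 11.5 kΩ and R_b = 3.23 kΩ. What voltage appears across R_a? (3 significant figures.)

V ≈ 20.2 V

Series total: ΣR = 11.5 + 3.23 = 14.73 kΩ.
V = V_in · R/ΣR = 25.9 × 0.7807 = 20.22 V.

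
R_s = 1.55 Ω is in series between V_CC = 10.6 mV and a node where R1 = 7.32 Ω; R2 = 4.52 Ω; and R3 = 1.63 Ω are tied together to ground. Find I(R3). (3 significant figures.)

Parallel bank: R_p = 1/(1/7.32 + 1/4.52 + 1/1.63) = 1.029 Ω.
V_A by voltage divider: V_A = 10.6 × 1.029/(1.55 + 1.029) = 4.231 mV.
Branch current I = V_A/R3 = 4.231/1.63 = 2.595 mA.

I ≈ 2.60 mA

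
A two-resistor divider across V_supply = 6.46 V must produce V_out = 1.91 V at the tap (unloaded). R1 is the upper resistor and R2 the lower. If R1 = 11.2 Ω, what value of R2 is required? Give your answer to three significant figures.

R2 ≈ 4.70 Ω

The divider ratio is R2/(R1+R2) = 1.91/6.46 = 0.2957.
Rearranging, R2 = R1·k/(1−k) = 11.2 × 0.4198 = 4.702 Ω.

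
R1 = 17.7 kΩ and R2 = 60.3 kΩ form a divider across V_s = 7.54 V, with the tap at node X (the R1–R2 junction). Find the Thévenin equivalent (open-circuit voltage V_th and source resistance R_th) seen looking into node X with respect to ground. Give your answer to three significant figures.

With X open, the divider is unloaded: V_th = 7.54 × 60.3/78.00 = 5.829 V.
Looking into X with the source shorted: R_th = R1·R2/(R1+R2) = 17.70 × 60.3/78.00 = 13.68 kΩ.

V_th ≈ 5.83 V, R_th ≈ 13.7 kΩ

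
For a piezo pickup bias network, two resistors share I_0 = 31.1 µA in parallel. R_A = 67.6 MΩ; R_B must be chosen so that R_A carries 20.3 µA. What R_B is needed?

Two-branch current divider: I_A = I_0 · R_B/(R_A + R_B).
20.3/31.1 = R_B/(R_A + R_B) → R_B = R_A · (0.6527)/(1 − 0.6527) = 67.6 × 1.880 = 127.1 MΩ.

R_B ≈ 127 MΩ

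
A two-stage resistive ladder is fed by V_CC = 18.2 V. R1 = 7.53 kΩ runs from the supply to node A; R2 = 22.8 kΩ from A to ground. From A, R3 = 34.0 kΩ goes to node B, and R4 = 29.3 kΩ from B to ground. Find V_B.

The second stage (R3 + R4 = 63.30 kΩ) loads node A in parallel with R2.
Effective lower resistance at A: R2 ‖ 63.30 = 16.76 kΩ.
V_A = 18.2 × 16.76/(7.53 + 16.76) = 12.56 V.
Stage 2 is unloaded, so V_B = V_A · R4/(R3+R4) = 12.56 × 29.3/63.30 = 5.813 V.

V_B ≈ 5.81 V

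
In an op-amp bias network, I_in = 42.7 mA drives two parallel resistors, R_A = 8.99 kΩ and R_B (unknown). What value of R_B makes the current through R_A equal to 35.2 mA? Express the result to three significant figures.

R_B ≈ 42.2 kΩ

In a two-way split, I_A/I_in = R_B/(R_A + R_B).
With f = 0.8244, R_B = R_A · f/(1−f) = 8.99 × 4.693 = 42.19 kΩ.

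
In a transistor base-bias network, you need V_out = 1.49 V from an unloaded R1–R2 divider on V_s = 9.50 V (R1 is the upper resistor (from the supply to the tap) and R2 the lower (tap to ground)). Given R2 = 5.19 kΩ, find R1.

R1 ≈ 27.9 kΩ

The divider ratio is R2/(R1+R2) = 1.49/9.50 = 0.1568.
R1 = R2·(1/k − 1) = 5.19 × 5.376 = 27.90 kΩ.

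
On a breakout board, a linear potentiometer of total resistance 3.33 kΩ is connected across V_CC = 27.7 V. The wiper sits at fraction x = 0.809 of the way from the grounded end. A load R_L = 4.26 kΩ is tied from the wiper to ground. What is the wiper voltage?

The pot divides into 0.6360 kΩ above the wiper and 2.694 kΩ below.
(x·R_p) ‖ R_L = 1.650 kΩ.
Loaded-divider output: V_out = 27.7 × 0.7218 = 19.99 V.

V_out ≈ 20.0 V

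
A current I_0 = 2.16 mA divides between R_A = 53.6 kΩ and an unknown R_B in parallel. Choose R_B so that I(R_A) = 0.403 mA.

In a two-way split, I_A/I_0 = R_B/(R_A + R_B).
With f = 0.1866, R_B = R_A · f/(1−f) = 53.6 × 0.2294 = 12.29 kΩ.

R_B ≈ 12.3 kΩ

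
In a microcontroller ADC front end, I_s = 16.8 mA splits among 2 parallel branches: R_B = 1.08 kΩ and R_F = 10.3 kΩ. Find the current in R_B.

With just two branches, the current splits inversely with resistance.
So I = 16.8 × 10.3/11.38 = 15.21 mA.

I ≈ 15.2 mA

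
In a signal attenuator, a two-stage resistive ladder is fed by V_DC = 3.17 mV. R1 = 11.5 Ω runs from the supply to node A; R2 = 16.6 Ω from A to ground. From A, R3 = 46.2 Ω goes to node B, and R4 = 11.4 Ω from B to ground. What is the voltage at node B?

V_B ≈ 0.332 mV

Looking into the second stage from A: R3 + R4 = 57.60 Ω appears in parallel with R2.
R2 ‖ (R3+R4) = 12.89 Ω.
First divider: V_A = V_DC · 12.89/(11.5 + 12.89) = 1.675 mV.
Then the unloaded second divider: V_B = V_A × R4/(R3+R4) = 1.675 × 0.1979 = 0.3315 mV.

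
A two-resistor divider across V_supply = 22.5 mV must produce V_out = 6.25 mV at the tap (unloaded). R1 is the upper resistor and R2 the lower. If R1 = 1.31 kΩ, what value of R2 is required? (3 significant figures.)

V_out/V_supply = R2/(R1+R2) = 0.2778.
So R2 = R1 · V_out/(V_supply − V_out) = 1.31 × 6.25/(22.5 − 6.25) = 1.31 × 0.3846 = 0.5038 kΩ.

R2 ≈ 0.504 kΩ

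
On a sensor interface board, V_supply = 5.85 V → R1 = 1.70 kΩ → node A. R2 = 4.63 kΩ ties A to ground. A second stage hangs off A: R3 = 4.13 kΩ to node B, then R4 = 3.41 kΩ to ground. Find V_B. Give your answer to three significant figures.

V_B ≈ 1.66 V

Looking into the second stage from A: R3 + R4 = 7.540 kΩ appears in parallel with R2.
R2 ‖ (R3+R4) = 2.869 kΩ.
First divider: V_A = V_supply · 2.869/(1.70 + 2.869) = 3.673 V.
Then the unloaded second divider: V_B = V_A × R4/(R3+R4) = 3.673 × 0.4523 = 1.661 V.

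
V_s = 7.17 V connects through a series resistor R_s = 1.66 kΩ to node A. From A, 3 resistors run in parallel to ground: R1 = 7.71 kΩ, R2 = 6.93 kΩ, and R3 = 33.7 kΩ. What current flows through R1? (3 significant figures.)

I ≈ 0.618 mA

Parallel bank: R_p = 1/(1/7.71 + 1/6.93 + 1/33.7) = 3.293 kΩ.
Node voltage V_A = V_s · R_p/(R_s + R_p) = 7.17 × 0.6648 = 4.767 V.
I(R1) = V_A / R1 = 4.767/7.71 = 0.6183 mA.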